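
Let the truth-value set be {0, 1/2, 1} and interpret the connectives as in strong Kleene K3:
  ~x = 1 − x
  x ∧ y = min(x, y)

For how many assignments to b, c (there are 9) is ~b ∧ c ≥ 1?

b = 0, c = 0 ↦ 0  <
b = 0, c = 1/2 ↦ 1/2  <
b = 0, c = 1 ↦ 1  ≥
b = 1/2, c = 0 ↦ 0  <
b = 1/2, c = 1/2 ↦ 1/2  <
b = 1/2, c = 1 ↦ 1/2  <
b = 1, c = 0 ↦ 0  <
b = 1, c = 1/2 ↦ 0  <
b = 1, c = 1 ↦ 0  <
So 1 of the 9 assignments meets the threshold.

1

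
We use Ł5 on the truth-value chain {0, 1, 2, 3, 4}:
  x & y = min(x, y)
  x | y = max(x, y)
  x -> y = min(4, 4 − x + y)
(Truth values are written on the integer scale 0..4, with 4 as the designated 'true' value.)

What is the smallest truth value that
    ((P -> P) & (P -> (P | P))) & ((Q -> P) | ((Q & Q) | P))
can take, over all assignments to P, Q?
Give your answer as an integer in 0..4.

2

Take P = 0, Q = 2:
P -> P = 0 -> 0 = 4
P | P = 0 | 0 = 0
P -> (P | P) = 0 -> 0 = 4
(P -> P) & (P -> (P | P)) = 4 & 4 = 4
Q -> P = 2 -> 0 = 2
Q & Q = 2 & 2 = 2
(Q & Q) | P = 2 | 0 = 2
(Q -> P) | ((Q & Q) | P) = 2 | 2 = 2
((P -> P) & (P -> (P | P))) & ((Q -> P) | ((Q & Q) | P)) = 4 & 2 = 2
No assignment yields a value below 2, so this is the minimum.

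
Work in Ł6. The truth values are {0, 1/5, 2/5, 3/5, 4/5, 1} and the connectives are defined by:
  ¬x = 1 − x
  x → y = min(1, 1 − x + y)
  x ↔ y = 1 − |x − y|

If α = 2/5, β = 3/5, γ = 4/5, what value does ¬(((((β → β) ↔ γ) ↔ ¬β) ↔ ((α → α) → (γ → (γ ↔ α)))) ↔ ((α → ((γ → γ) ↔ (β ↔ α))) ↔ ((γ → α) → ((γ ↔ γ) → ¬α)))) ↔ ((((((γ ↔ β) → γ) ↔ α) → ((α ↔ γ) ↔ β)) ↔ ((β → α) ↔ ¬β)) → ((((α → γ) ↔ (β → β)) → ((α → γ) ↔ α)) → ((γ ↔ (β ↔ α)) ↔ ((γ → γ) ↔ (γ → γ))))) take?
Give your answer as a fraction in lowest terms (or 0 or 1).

β → β = 3/5 → 3/5 = 1
(β → β) ↔ γ = 1 ↔ 4/5 = 4/5
¬β = ¬3/5 = 2/5
((β → β) ↔ γ) ↔ ¬β = 4/5 ↔ 2/5 = 3/5
α → α = 2/5 → 2/5 = 1
γ ↔ α = 4/5 ↔ 2/5 = 3/5
γ → (γ ↔ α) = 4/5 → 3/5 = 4/5
(α → α) → (γ → (γ ↔ α)) = 1 → 4/5 = 4/5
(((β → β) ↔ γ) ↔ ¬β) ↔ ((α → α) → (γ → (γ ↔ α))) = 3/5 ↔ 4/5 = 4/5
γ → γ = 4/5 → 4/5 = 1
β ↔ α = 3/5 ↔ 2/5 = 4/5
(γ → γ) ↔ (β ↔ α) = 1 ↔ 4/5 = 4/5
α → ((γ → γ) ↔ (β ↔ α)) = 2/5 → 4/5 = 1
γ → α = 4/5 → 2/5 = 3/5
γ ↔ γ = 4/5 ↔ 4/5 = 1
¬α = ¬2/5 = 3/5
(γ ↔ γ) → ¬α = 1 → 3/5 = 3/5
(γ → α) → ((γ ↔ γ) → ¬α) = 3/5 → 3/5 = 1
(α → ((γ → γ) ↔ (β ↔ α))) ↔ ((γ → α) → ((γ ↔ γ) → ¬α)) = 1 ↔ 1 = 1
((((β → β) ↔ γ) ↔ ¬β) ↔ ((α → α) → (γ → (γ ↔ α)))) ↔ ((α → ((γ → γ) ↔ (β ↔ α))) ↔ ((γ → α) → ((γ ↔ γ) → ¬α))) = 4/5 ↔ 1 = 4/5
¬(((((β → β) ↔ γ) ↔ ¬β) ↔ ((α → α) → (γ → (γ ↔ α)))) ↔ ((α → ((γ → γ) ↔ (β ↔ α))) ↔ ((γ → α) → ((γ ↔ γ) → ¬α)))) = ¬4/5 = 1/5
γ ↔ β = 4/5 ↔ 3/5 = 4/5
(γ ↔ β) → γ = 4/5 → 4/5 = 1
((γ ↔ β) → γ) ↔ α = 1 ↔ 2/5 = 2/5
α ↔ γ = 2/5 ↔ 4/5 = 3/5
(α ↔ γ) ↔ β = 3/5 ↔ 3/5 = 1
(((γ ↔ β) → γ) ↔ α) → ((α ↔ γ) ↔ β) = 2/5 → 1 = 1
β → α = 3/5 → 2/5 = 4/5
¬β = ¬3/5 = 2/5
(β → α) ↔ ¬β = 4/5 ↔ 2/5 = 3/5
((((γ ↔ β) → γ) ↔ α) → ((α ↔ γ) ↔ β)) ↔ ((β → α) ↔ ¬β) = 1 ↔ 3/5 = 3/5
α → γ = 2/5 → 4/5 = 1
β → β = 3/5 → 3/5 = 1
(α → γ) ↔ (β → β) = 1 ↔ 1 = 1
α → γ = 2/5 → 4/5 = 1
(α → γ) ↔ α = 1 ↔ 2/5 = 2/5
((α → γ) ↔ (β → β)) → ((α → γ) ↔ α) = 1 → 2/5 = 2/5
β ↔ α = 3/5 ↔ 2/5 = 4/5
γ ↔ (β ↔ α) = 4/5 ↔ 4/5 = 1
γ → γ = 4/5 → 4/5 = 1
γ → γ = 4/5 → 4/5 = 1
(γ → γ) ↔ (γ → γ) = 1 ↔ 1 = 1
(γ ↔ (β ↔ α)) ↔ ((γ → γ) ↔ (γ → γ)) = 1 ↔ 1 = 1
(((α → γ) ↔ (β → β)) → ((α → γ) ↔ α)) → ((γ ↔ (β ↔ α)) ↔ ((γ → γ) ↔ (γ → γ))) = 2/5 → 1 = 1
(((((γ ↔ β) → γ) ↔ α) → ((α ↔ γ) ↔ β)) ↔ ((β → α) ↔ ¬β)) → ((((α → γ) ↔ (β → β)) → ((α → γ) ↔ α)) → ((γ ↔ (β ↔ α)) ↔ ((γ → γ) ↔ (γ → γ)))) = 3/5 → 1 = 1
¬(((((β → β) ↔ γ) ↔ ¬β) ↔ ((α → α) → (γ → (γ ↔ α)))) ↔ ((α → ((γ → γ) ↔ (β ↔ α))) ↔ ((γ → α) → ((γ ↔ γ) → ¬α)))) ↔ ((((((γ ↔ β) → γ) ↔ α) → ((α ↔ γ) ↔ β)) ↔ ((β → α) ↔ ¬β)) → ((((α → γ) ↔ (β → β)) → ((α → γ) ↔ α)) → ((γ ↔ (β ↔ α)) ↔ ((γ → γ) ↔ (γ → γ))))) = 1/5 ↔ 1 = 1/5

1/5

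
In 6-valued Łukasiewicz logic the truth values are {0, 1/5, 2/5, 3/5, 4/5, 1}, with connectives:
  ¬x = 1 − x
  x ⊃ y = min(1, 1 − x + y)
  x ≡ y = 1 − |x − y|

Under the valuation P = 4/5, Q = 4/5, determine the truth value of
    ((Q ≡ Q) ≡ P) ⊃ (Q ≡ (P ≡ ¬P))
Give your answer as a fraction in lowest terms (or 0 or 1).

4/5

Q ≡ Q = 4/5 ≡ 4/5 = 1
(Q ≡ Q) ≡ P = 1 ≡ 4/5 = 4/5
¬P = ¬4/5 = 1/5
P ≡ ¬P = 4/5 ≡ 1/5 = 2/5
Q ≡ (P ≡ ¬P) = 4/5 ≡ 2/5 = 3/5
((Q ≡ Q) ≡ P) ⊃ (Q ≡ (P ≡ ¬P)) = 4/5 ⊃ 3/5 = 4/5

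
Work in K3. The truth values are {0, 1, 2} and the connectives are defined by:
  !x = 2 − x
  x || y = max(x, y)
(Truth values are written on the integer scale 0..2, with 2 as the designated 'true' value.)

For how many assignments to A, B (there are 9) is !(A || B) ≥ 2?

A = 0, B = 0 ↦ 2  ≥
A = 0, B = 1 ↦ 1  <
A = 0, B = 2 ↦ 0  <
A = 1, B = 0 ↦ 1  <
A = 1, B = 1 ↦ 1  <
A = 1, B = 2 ↦ 0  <
A = 2, B = 0 ↦ 0  <
A = 2, B = 1 ↦ 0  <
A = 2, B = 2 ↦ 0  <
So 1 of the 9 assignments meets the threshold.

1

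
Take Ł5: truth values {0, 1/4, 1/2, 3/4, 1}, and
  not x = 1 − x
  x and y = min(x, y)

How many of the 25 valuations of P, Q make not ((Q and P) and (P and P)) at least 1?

value 1: 9 assignments (counts)
value 3/4: 7 assignments
value 1/2: 5 assignments
value 1/4: 3 assignments
value 0: 1 assignment
So 9 of the 25 assignments meet the threshold.

9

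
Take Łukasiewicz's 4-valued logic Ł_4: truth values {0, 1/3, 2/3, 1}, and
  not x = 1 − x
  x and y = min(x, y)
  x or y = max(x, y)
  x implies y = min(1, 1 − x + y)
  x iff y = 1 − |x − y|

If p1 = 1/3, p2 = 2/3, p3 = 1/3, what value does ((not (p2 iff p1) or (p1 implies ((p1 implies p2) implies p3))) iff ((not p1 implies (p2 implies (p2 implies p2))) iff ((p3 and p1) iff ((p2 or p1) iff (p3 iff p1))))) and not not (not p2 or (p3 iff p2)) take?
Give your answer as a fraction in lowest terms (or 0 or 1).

2/3

p2 iff p1 = 2/3 iff 1/3 = 2/3
not (p2 iff p1) = not 2/3 = 1/3
p1 implies p2 = 1/3 implies 2/3 = 1
(p1 implies p2) implies p3 = 1 implies 1/3 = 1/3
p1 implies ((p1 implies p2) implies p3) = 1/3 implies 1/3 = 1
not (p2 iff p1) or (p1 implies ((p1 implies p2) implies p3)) = 1/3 or 1 = 1
not p1 = not 1/3 = 2/3
p2 implies p2 = 2/3 implies 2/3 = 1
p2 implies (p2 implies p2) = 2/3 implies 1 = 1
not p1 implies (p2 implies (p2 implies p2)) = 2/3 implies 1 = 1
p3 and p1 = 1/3 and 1/3 = 1/3
p2 or p1 = 2/3 or 1/3 = 2/3
p3 iff p1 = 1/3 iff 1/3 = 1
(p2 or p1) iff (p3 iff p1) = 2/3 iff 1 = 2/3
(p3 and p1) iff ((p2 or p1) iff (p3 iff p1)) = 1/3 iff 2/3 = 2/3
(not p1 implies (p2 implies (p2 implies p2))) iff ((p3 and p1) iff ((p2 or p1) iff (p3 iff p1))) = 1 iff 2/3 = 2/3
(not (p2 iff p1) or (p1 implies ((p1 implies p2) implies p3))) iff ((not p1 implies (p2 implies (p2 implies p2))) iff ((p3 and p1) iff ((p2 or p1) iff (p3 iff p1)))) = 1 iff 2/3 = 2/3
not p2 = not 2/3 = 1/3
p3 iff p2 = 1/3 iff 2/3 = 2/3
not p2 or (p3 iff p2) = 1/3 or 2/3 = 2/3
not (not p2 or (p3 iff p2)) = not 2/3 = 1/3
not not (not p2 or (p3 iff p2)) = not 1/3 = 2/3
((not (p2 iff p1) or (p1 implies ((p1 implies p2) implies p3))) iff ((not p1 implies (p2 implies (p2 implies p2))) iff ((p3 and p1) iff ((p2 or p1) iff (p3 iff p1))))) and not not (not p2 or (p3 iff p2)) = 2/3 and 2/3 = 2/3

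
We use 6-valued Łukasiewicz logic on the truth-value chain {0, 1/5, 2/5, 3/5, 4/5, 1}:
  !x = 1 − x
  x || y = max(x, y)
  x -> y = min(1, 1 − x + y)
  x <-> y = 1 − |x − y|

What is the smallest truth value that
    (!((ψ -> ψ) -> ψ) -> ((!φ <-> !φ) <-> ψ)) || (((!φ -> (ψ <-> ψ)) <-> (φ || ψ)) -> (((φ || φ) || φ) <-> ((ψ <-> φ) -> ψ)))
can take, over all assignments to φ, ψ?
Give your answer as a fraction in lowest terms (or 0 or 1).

Take φ = 0, ψ = 2/5:
ψ -> ψ = 2/5 -> 2/5 = 1
(ψ -> ψ) -> ψ = 1 -> 2/5 = 2/5
!((ψ -> ψ) -> ψ) = !2/5 = 3/5
!φ = !0 = 1
!φ = !0 = 1
!φ <-> !φ = 1 <-> 1 = 1
(!φ <-> !φ) <-> ψ = 1 <-> 2/5 = 2/5
!((ψ -> ψ) -> ψ) -> ((!φ <-> !φ) <-> ψ) = 3/5 -> 2/5 = 4/5
!φ = !0 = 1
ψ <-> ψ = 2/5 <-> 2/5 = 1
!φ -> (ψ <-> ψ) = 1 -> 1 = 1
φ || ψ = 0 || 2/5 = 2/5
(!φ -> (ψ <-> ψ)) <-> (φ || ψ) = 1 <-> 2/5 = 2/5
φ || φ = 0 || 0 = 0
(φ || φ) || φ = 0 || 0 = 0
ψ <-> φ = 2/5 <-> 0 = 3/5
(ψ <-> φ) -> ψ = 3/5 -> 2/5 = 4/5
((φ || φ) || φ) <-> ((ψ <-> φ) -> ψ) = 0 <-> 4/5 = 1/5
((!φ -> (ψ <-> ψ)) <-> (φ || ψ)) -> (((φ || φ) || φ) <-> ((ψ <-> φ) -> ψ)) = 2/5 -> 1/5 = 4/5
(!((ψ -> ψ) -> ψ) -> ((!φ <-> !φ) <-> ψ)) || (((!φ -> (ψ <-> ψ)) <-> (φ || ψ)) -> (((φ || φ) || φ) <-> ((ψ <-> φ) -> ψ))) = 4/5 || 4/5 = 4/5
No assignment yields a value below 4/5, so this is the minimum.

4/5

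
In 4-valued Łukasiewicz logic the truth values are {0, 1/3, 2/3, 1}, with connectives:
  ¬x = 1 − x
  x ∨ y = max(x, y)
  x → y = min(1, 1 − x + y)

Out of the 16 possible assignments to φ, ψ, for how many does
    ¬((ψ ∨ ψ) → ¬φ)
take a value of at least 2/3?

3

φ = 0, ψ = 0 ↦ 0  <
φ = 0, ψ = 1/3 ↦ 0  <
φ = 0, ψ = 2/3 ↦ 0  <
φ = 0, ψ = 1 ↦ 0  <
φ = 1/3, ψ = 0 ↦ 0  <
φ = 1/3, ψ = 1/3 ↦ 0  <
φ = 1/3, ψ = 2/3 ↦ 0  <
φ = 1/3, ψ = 1 ↦ 1/3  <
φ = 2/3, ψ = 0 ↦ 0  <
φ = 2/3, ψ = 1/3 ↦ 0  <
φ = 2/3, ψ = 2/3 ↦ 1/3  <
φ = 2/3, ψ = 1 ↦ 2/3  ≥
φ = 1, ψ = 0 ↦ 0  <
φ = 1, ψ = 1/3 ↦ 1/3  <
φ = 1, ψ = 2/3 ↦ 2/3  ≥
φ = 1, ψ = 1 ↦ 1  ≥
So 3 of the 16 assignments meet the threshold.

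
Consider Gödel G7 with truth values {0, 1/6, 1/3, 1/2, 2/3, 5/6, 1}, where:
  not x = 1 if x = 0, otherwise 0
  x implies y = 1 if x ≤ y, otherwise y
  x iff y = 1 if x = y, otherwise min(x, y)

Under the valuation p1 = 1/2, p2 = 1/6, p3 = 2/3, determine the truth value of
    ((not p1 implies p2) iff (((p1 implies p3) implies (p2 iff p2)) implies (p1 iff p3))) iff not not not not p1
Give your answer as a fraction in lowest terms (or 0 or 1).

1/2

not p1 = not 1/2 = 0
not p1 implies p2 = 0 implies 1/6 = 1
p1 implies p3 = 1/2 implies 2/3 = 1
p2 iff p2 = 1/6 iff 1/6 = 1
(p1 implies p3) implies (p2 iff p2) = 1 implies 1 = 1
p1 iff p3 = 1/2 iff 2/3 = 1/2
((p1 implies p3) implies (p2 iff p2)) implies (p1 iff p3) = 1 implies 1/2 = 1/2
(not p1 implies p2) iff (((p1 implies p3) implies (p2 iff p2)) implies (p1 iff p3)) = 1 iff 1/2 = 1/2
not p1 = not 1/2 = 0
not not p1 = not 0 = 1
not not not p1 = not 1 = 0
not not not not p1 = not 0 = 1
((not p1 implies p2) iff (((p1 implies p3) implies (p2 iff p2)) implies (p1 iff p3))) iff not not not not p1 = 1/2 iff 1 = 1/2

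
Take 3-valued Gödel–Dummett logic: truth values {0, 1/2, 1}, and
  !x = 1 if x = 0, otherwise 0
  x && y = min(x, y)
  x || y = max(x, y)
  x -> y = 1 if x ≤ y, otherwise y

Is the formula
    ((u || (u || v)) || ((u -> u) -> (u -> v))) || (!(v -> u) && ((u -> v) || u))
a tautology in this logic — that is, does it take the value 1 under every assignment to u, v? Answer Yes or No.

No

Counterexample: take u = 1/2, v = 0.
u || v = 1/2 || 0 = 1/2
u || (u || v) = 1/2 || 1/2 = 1/2
u -> u = 1/2 -> 1/2 = 1
u -> v = 1/2 -> 0 = 0
(u -> u) -> (u -> v) = 1 -> 0 = 0
(u || (u || v)) || ((u -> u) -> (u -> v)) = 1/2 || 0 = 1/2
v -> u = 0 -> 1/2 = 1
!(v -> u) = !1 = 0
u -> v = 1/2 -> 0 = 0
(u -> v) || u = 0 || 1/2 = 1/2
!(v -> u) && ((u -> v) || u) = 0 && 1/2 = 0
((u || (u || v)) || ((u -> u) -> (u -> v))) || (!(v -> u) && ((u -> v) || u)) = 1/2 || 0 = 1/2
This gives 1/2 ≠ 1.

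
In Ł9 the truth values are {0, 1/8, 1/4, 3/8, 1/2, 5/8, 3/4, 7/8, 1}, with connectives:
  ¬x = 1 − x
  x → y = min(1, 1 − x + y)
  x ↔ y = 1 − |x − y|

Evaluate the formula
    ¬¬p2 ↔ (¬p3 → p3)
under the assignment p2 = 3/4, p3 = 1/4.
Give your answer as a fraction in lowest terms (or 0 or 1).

¬p2 = ¬3/4 = 1/4
¬¬p2 = ¬1/4 = 3/4
¬p3 = ¬1/4 = 3/4
¬p3 → p3 = 3/4 → 1/4 = 1/2
¬¬p2 ↔ (¬p3 → p3) = 3/4 ↔ 1/2 = 3/4

3/4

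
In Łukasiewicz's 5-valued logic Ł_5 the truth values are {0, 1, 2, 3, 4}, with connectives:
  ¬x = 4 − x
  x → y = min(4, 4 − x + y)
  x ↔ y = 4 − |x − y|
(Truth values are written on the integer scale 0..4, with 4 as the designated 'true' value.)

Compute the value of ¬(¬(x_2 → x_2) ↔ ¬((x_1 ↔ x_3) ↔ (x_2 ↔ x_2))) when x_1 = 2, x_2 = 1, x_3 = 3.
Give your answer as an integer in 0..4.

1

x_2 → x_2 = 1 → 1 = 4
¬(x_2 → x_2) = ¬4 = 0
x_1 ↔ x_3 = 2 ↔ 3 = 3
x_2 ↔ x_2 = 1 ↔ 1 = 4
(x_1 ↔ x_3) ↔ (x_2 ↔ x_2) = 3 ↔ 4 = 3
¬((x_1 ↔ x_3) ↔ (x_2 ↔ x_2)) = ¬3 = 1
¬(x_2 → x_2) ↔ ¬((x_1 ↔ x_3) ↔ (x_2 ↔ x_2)) = 0 ↔ 1 = 3
¬(¬(x_2 → x_2) ↔ ¬((x_1 ↔ x_3) ↔ (x_2 ↔ x_2))) = ¬3 = 1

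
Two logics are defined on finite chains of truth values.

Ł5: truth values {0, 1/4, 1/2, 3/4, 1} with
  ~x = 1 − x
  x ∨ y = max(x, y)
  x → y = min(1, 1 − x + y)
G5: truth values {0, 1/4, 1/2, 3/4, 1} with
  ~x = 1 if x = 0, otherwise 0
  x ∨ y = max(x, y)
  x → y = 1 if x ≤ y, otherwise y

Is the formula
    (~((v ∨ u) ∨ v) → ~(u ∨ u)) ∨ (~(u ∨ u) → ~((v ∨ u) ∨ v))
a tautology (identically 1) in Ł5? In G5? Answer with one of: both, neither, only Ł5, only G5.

In Ł5: every assignment gives 1 — tautology.
In G5: every assignment gives 1 — tautology.

both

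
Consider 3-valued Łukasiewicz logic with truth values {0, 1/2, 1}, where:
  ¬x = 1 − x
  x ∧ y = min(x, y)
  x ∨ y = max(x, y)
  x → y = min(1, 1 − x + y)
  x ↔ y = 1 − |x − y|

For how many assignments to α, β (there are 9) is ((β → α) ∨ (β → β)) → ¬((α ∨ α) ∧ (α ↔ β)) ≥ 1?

α = 0, β = 0 ↦ 1  ≥
α = 0, β = 1/2 ↦ 1  ≥
α = 0, β = 1 ↦ 1  ≥
α = 1/2, β = 0 ↦ 1/2  <
α = 1/2, β = 1/2 ↦ 1/2  <
α = 1/2, β = 1 ↦ 1/2  <
α = 1, β = 0 ↦ 1  ≥
α = 1, β = 1/2 ↦ 1/2  <
α = 1, β = 1 ↦ 0  <
So 4 of the 9 assignments meet the threshold.

4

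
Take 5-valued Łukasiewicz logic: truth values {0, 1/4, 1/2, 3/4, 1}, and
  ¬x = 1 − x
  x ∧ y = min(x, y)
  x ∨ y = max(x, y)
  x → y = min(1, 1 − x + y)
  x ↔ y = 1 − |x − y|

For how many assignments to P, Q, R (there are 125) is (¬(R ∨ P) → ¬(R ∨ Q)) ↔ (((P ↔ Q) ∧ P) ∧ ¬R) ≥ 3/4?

value 1: 9 assignments (counts)
value 3/4: 16 assignments (counts)
value 1/2: 28 assignments
value 1/4: 33 assignments
value 0: 39 assignments
So 25 of the 125 assignments meet the threshold.

25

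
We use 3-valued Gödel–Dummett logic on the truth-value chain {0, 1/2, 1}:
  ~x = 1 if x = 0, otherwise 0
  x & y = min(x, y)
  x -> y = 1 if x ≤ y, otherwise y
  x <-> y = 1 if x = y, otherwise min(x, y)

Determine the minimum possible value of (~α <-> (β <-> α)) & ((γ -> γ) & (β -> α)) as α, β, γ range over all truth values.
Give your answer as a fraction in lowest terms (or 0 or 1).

Take α = 0, β = 1/2, γ = 0:
~α = ~0 = 1
β <-> α = 1/2 <-> 0 = 0
~α <-> (β <-> α) = 1 <-> 0 = 0
γ -> γ = 0 -> 0 = 1
β -> α = 1/2 -> 0 = 0
(γ -> γ) & (β -> α) = 1 & 0 = 0
(~α <-> (β <-> α)) & ((γ -> γ) & (β -> α)) = 0 & 0 = 0
No assignment yields a value below 0, so this is the minimum.

0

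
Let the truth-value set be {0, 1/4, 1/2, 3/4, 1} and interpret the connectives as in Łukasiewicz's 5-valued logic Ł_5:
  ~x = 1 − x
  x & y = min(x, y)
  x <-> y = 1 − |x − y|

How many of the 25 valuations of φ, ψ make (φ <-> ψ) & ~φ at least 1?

1

value 1: 1 assignment (counts)
value 3/4: 4 assignments
value 1/2: 7 assignments
value 1/4: 7 assignments
value 0: 6 assignments
So 1 of the 25 assignments meets the threshold.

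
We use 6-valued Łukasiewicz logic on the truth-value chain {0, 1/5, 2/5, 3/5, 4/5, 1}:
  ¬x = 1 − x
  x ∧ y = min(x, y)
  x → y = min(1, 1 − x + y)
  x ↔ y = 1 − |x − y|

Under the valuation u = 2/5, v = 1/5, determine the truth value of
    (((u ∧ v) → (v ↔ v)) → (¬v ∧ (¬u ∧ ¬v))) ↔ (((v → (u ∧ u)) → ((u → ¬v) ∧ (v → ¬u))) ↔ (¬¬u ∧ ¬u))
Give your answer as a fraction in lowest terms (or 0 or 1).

u ∧ v = 2/5 ∧ 1/5 = 1/5
v ↔ v = 1/5 ↔ 1/5 = 1
(u ∧ v) → (v ↔ v) = 1/5 → 1 = 1
¬v = ¬1/5 = 4/5
¬u = ¬2/5 = 3/5
¬v = ¬1/5 = 4/5
¬u ∧ ¬v = 3/5 ∧ 4/5 = 3/5
¬v ∧ (¬u ∧ ¬v) = 4/5 ∧ 3/5 = 3/5
((u ∧ v) → (v ↔ v)) → (¬v ∧ (¬u ∧ ¬v)) = 1 → 3/5 = 3/5
u ∧ u = 2/5 ∧ 2/5 = 2/5
v → (u ∧ u) = 1/5 → 2/5 = 1
¬v = ¬1/5 = 4/5
u → ¬v = 2/5 → 4/5 = 1
¬u = ¬2/5 = 3/5
v → ¬u = 1/5 → 3/5 = 1
(u → ¬v) ∧ (v → ¬u) = 1 ∧ 1 = 1
(v → (u ∧ u)) → ((u → ¬v) ∧ (v → ¬u)) = 1 → 1 = 1
¬u = ¬2/5 = 3/5
¬¬u = ¬3/5 = 2/5
¬u = ¬2/5 = 3/5
¬¬u ∧ ¬u = 2/5 ∧ 3/5 = 2/5
((v → (u ∧ u)) → ((u → ¬v) ∧ (v → ¬u))) ↔ (¬¬u ∧ ¬u) = 1 ↔ 2/5 = 2/5
(((u ∧ v) → (v ↔ v)) → (¬v ∧ (¬u ∧ ¬v))) ↔ (((v → (u ∧ u)) → ((u → ¬v) ∧ (v → ¬u))) ↔ (¬¬u ∧ ¬u)) = 3/5 ↔ 2/5 = 4/5

4/5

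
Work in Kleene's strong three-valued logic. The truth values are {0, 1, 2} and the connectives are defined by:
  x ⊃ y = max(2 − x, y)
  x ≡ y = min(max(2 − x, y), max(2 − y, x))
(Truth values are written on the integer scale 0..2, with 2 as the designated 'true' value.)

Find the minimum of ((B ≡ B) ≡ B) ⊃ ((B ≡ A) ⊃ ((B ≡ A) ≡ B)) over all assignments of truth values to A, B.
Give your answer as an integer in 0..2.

1

Take A = 0, B = 1:
B ≡ B = 1 ≡ 1 = 1
(B ≡ B) ≡ B = 1 ≡ 1 = 1
B ≡ A = 1 ≡ 0 = 1
B ≡ A = 1 ≡ 0 = 1
(B ≡ A) ≡ B = 1 ≡ 1 = 1
(B ≡ A) ⊃ ((B ≡ A) ≡ B) = 1 ⊃ 1 = 1
((B ≡ B) ≡ B) ⊃ ((B ≡ A) ⊃ ((B ≡ A) ≡ B)) = 1 ⊃ 1 = 1
No assignment yields a value below 1, so this is the minimum.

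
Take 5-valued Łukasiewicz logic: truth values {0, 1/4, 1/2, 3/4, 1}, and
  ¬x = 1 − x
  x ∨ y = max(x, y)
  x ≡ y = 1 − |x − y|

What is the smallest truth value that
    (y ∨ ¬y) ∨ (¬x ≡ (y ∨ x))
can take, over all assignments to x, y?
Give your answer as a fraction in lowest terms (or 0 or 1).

Take x = 0, y = 1/2:
¬y = ¬1/2 = 1/2
y ∨ ¬y = 1/2 ∨ 1/2 = 1/2
¬x = ¬0 = 1
y ∨ x = 1/2 ∨ 0 = 1/2
¬x ≡ (y ∨ x) = 1 ≡ 1/2 = 1/2
(y ∨ ¬y) ∨ (¬x ≡ (y ∨ x)) = 1/2 ∨ 1/2 = 1/2
No assignment yields a value below 1/2, so this is the minimum.

1/2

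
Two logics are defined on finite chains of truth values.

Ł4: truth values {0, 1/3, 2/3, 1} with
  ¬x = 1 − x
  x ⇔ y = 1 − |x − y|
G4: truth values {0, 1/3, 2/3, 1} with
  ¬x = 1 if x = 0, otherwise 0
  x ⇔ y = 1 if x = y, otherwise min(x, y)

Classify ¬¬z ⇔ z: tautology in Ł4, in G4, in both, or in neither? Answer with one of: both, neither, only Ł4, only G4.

In Ł4: every assignment gives 1 — tautology.
In G4: at z = 1/3 the value is 1/3 — not a tautology.

only Ł4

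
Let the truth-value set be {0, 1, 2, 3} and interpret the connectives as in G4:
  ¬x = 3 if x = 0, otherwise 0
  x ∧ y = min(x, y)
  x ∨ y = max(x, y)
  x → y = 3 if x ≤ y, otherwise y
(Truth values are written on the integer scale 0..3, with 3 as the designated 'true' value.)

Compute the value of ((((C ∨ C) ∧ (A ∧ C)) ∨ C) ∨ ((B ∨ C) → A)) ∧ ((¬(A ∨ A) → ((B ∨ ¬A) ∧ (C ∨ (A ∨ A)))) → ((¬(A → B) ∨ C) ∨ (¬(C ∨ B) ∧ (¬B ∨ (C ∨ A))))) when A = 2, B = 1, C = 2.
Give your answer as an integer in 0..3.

C ∨ C = 2 ∨ 2 = 2
A ∧ C = 2 ∧ 2 = 2
(C ∨ C) ∧ (A ∧ C) = 2 ∧ 2 = 2
((C ∨ C) ∧ (A ∧ C)) ∨ C = 2 ∨ 2 = 2
B ∨ C = 1 ∨ 2 = 2
(B ∨ C) → A = 2 → 2 = 3
(((C ∨ C) ∧ (A ∧ C)) ∨ C) ∨ ((B ∨ C) → A) = 2 ∨ 3 = 3
A ∨ A = 2 ∨ 2 = 2
¬(A ∨ A) = ¬2 = 0
¬A = ¬2 = 0
B ∨ ¬A = 1 ∨ 0 = 1
A ∨ A = 2 ∨ 2 = 2
C ∨ (A ∨ A) = 2 ∨ 2 = 2
(B ∨ ¬A) ∧ (C ∨ (A ∨ A)) = 1 ∧ 2 = 1
¬(A ∨ A) → ((B ∨ ¬A) ∧ (C ∨ (A ∨ A))) = 0 → 1 = 3
A → B = 2 → 1 = 1
¬(A → B) = ¬1 = 0
¬(A → B) ∨ C = 0 ∨ 2 = 2
C ∨ B = 2 ∨ 1 = 2
¬(C ∨ B) = ¬2 = 0
¬B = ¬1 = 0
C ∨ A = 2 ∨ 2 = 2
¬B ∨ (C ∨ A) = 0 ∨ 2 = 2
¬(C ∨ B) ∧ (¬B ∨ (C ∨ A)) = 0 ∧ 2 = 0
(¬(A → B) ∨ C) ∨ (¬(C ∨ B) ∧ (¬B ∨ (C ∨ A))) = 2 ∨ 0 = 2
(¬(A ∨ A) → ((B ∨ ¬A) ∧ (C ∨ (A ∨ A)))) → ((¬(A → B) ∨ C) ∨ (¬(C ∨ B) ∧ (¬B ∨ (C ∨ A)))) = 3 → 2 = 2
((((C ∨ C) ∧ (A ∧ C)) ∨ C) ∨ ((B ∨ C) → A)) ∧ ((¬(A ∨ A) → ((B ∨ ¬A) ∧ (C ∨ (A ∨ A)))) → ((¬(A → B) ∨ C) ∨ (¬(C ∨ B) ∧ (¬B ∨ (C ∨ A))))) = 3 ∧ 2 = 2

2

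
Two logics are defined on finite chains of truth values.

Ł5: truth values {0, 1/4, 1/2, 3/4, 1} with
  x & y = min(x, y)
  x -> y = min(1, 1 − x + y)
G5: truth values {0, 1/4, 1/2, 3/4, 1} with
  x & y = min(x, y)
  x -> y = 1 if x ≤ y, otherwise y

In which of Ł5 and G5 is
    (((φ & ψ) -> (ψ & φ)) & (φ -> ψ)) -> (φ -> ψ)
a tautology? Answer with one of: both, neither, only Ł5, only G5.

both

In Ł5: every assignment gives 1 — tautology.
In G5: every assignment gives 1 — tautology.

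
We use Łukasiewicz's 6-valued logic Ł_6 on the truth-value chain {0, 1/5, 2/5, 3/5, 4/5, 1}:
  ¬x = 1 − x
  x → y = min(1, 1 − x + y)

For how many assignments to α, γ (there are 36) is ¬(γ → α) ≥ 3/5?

value 1: 1 assignment (counts)
value 4/5: 2 assignments (counts)
value 3/5: 3 assignments (counts)
value 2/5: 4 assignments
value 1/5: 5 assignments
value 0: 21 assignments
So 6 of the 36 assignments meet the threshold.

6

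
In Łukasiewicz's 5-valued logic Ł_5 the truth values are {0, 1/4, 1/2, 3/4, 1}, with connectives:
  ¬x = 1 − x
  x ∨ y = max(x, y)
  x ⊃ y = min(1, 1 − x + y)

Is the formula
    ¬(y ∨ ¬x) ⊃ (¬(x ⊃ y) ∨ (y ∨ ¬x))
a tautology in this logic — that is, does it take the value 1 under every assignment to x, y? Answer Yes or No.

No

Counterexample: take x = 3/4, y = 1/4.
¬x = ¬3/4 = 1/4
y ∨ ¬x = 1/4 ∨ 1/4 = 1/4
¬(y ∨ ¬x) = ¬1/4 = 3/4
x ⊃ y = 3/4 ⊃ 1/4 = 1/2
¬(x ⊃ y) = ¬1/2 = 1/2
¬(x ⊃ y) ∨ (y ∨ ¬x) = 1/2 ∨ 1/4 = 1/2
¬(y ∨ ¬x) ⊃ (¬(x ⊃ y) ∨ (y ∨ ¬x)) = 3/4 ⊃ 1/2 = 3/4
This gives 3/4 ≠ 1.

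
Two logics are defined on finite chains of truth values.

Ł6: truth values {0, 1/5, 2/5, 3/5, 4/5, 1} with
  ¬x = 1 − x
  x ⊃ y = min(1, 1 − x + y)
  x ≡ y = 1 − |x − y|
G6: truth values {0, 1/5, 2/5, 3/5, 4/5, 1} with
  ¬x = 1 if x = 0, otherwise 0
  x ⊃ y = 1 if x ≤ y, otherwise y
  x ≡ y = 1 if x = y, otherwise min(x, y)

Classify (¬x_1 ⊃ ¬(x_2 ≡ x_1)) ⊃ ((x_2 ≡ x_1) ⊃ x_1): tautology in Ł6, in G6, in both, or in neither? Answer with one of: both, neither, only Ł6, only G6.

only Ł6

In Ł6: every assignment gives 1 — tautology.
In G6: at x_1 = 1/5, x_2 = 1/5 the value is 1/5 — not a tautology.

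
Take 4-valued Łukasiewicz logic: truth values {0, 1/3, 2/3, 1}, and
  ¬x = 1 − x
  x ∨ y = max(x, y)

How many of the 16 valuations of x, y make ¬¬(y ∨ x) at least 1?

7

x = 0, y = 0 ↦ 0  <
x = 0, y = 1/3 ↦ 1/3  <
x = 0, y = 2/3 ↦ 2/3  <
x = 0, y = 1 ↦ 1  ≥
x = 1/3, y = 0 ↦ 1/3  <
x = 1/3, y = 1/3 ↦ 1/3  <
x = 1/3, y = 2/3 ↦ 2/3  <
x = 1/3, y = 1 ↦ 1  ≥
x = 2/3, y = 0 ↦ 2/3  <
x = 2/3, y = 1/3 ↦ 2/3  <
x = 2/3, y = 2/3 ↦ 2/3  <
x = 2/3, y = 1 ↦ 1  ≥
x = 1, y = 0 ↦ 1  ≥
x = 1, y = 1/3 ↦ 1  ≥
x = 1, y = 2/3 ↦ 1  ≥
x = 1, y = 1 ↦ 1  ≥
So 7 of the 16 assignments meet the threshold.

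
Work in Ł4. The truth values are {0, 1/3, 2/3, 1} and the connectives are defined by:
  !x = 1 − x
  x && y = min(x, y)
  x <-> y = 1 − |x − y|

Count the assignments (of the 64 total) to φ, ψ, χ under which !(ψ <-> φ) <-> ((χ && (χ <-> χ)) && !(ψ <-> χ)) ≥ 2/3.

value 1: 19 assignments (counts)
value 2/3: 28 assignments (counts)
value 1/3: 13 assignments
value 0: 4 assignments
So 47 of the 64 assignments meet the threshold.

47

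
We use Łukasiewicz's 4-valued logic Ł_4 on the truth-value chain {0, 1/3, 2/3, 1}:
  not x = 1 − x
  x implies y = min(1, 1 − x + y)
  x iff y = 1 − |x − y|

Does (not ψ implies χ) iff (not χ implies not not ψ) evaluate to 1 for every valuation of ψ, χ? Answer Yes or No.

Yes

ψ = 0, χ = 0 ↦ 1
ψ = 0, χ = 1/3 ↦ 1
ψ = 0, χ = 2/3 ↦ 1
ψ = 0, χ = 1 ↦ 1
ψ = 1/3, χ = 0 ↦ 1
ψ = 1/3, χ = 1/3 ↦ 1
ψ = 1/3, χ = 2/3 ↦ 1
ψ = 1/3, χ = 1 ↦ 1
ψ = 2/3, χ = 0 ↦ 1
ψ = 2/3, χ = 1/3 ↦ 1
ψ = 2/3, χ = 2/3 ↦ 1
ψ = 2/3, χ = 1 ↦ 1
ψ = 1, χ = 0 ↦ 1
ψ = 1, χ = 1/3 ↦ 1
ψ = 1, χ = 2/3 ↦ 1
ψ = 1, χ = 1 ↦ 1
Every assignment gives a value ≥ 1.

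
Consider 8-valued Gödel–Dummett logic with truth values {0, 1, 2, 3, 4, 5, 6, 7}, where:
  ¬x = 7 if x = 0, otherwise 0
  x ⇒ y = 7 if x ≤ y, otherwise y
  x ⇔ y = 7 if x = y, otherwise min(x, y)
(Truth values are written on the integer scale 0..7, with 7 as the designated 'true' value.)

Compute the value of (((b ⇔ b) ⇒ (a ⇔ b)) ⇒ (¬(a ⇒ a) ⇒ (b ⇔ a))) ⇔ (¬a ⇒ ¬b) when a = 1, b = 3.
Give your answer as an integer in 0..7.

7

b ⇔ b = 3 ⇔ 3 = 7
a ⇔ b = 1 ⇔ 3 = 1
(b ⇔ b) ⇒ (a ⇔ b) = 7 ⇒ 1 = 1
a ⇒ a = 1 ⇒ 1 = 7
¬(a ⇒ a) = ¬7 = 0
b ⇔ a = 3 ⇔ 1 = 1
¬(a ⇒ a) ⇒ (b ⇔ a) = 0 ⇒ 1 = 7
((b ⇔ b) ⇒ (a ⇔ b)) ⇒ (¬(a ⇒ a) ⇒ (b ⇔ a)) = 1 ⇒ 7 = 7
¬a = ¬1 = 0
¬b = ¬3 = 0
¬a ⇒ ¬b = 0 ⇒ 0 = 7
(((b ⇔ b) ⇒ (a ⇔ b)) ⇒ (¬(a ⇒ a) ⇒ (b ⇔ a))) ⇔ (¬a ⇒ ¬b) = 7 ⇔ 7 = 7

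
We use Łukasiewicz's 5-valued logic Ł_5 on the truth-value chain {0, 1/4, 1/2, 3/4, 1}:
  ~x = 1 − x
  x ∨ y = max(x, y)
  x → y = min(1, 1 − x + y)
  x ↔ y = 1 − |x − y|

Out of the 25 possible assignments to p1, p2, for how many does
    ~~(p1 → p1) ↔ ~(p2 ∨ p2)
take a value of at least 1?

value 1: 5 assignments (counts)
value 3/4: 5 assignments
value 1/2: 5 assignments
value 1/4: 5 assignments
value 0: 5 assignments
So 5 of the 25 assignments meet the threshold.

5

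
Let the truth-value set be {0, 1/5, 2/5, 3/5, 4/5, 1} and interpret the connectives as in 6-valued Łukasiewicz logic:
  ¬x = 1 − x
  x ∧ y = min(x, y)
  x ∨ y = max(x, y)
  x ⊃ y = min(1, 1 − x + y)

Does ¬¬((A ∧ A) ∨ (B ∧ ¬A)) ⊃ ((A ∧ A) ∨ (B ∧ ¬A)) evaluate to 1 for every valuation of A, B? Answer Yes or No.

Yes

At A = 2/5, B = 4/5, for instance:
A ∧ A = 2/5 ∧ 2/5 = 2/5
¬A = ¬2/5 = 3/5
B ∧ ¬A = 4/5 ∧ 3/5 = 3/5
(A ∧ A) ∨ (B ∧ ¬A) = 2/5 ∨ 3/5 = 3/5
¬((A ∧ A) ∨ (B ∧ ¬A)) = ¬3/5 = 2/5
¬¬((A ∧ A) ∨ (B ∧ ¬A)) = ¬2/5 = 3/5
¬¬((A ∧ A) ∨ (B ∧ ¬A)) ⊃ ((A ∧ A) ∨ (B ∧ ¬A)) = 3/5 ⊃ 3/5 = 1
and checking the remaining 35 assignments likewise gives ≥ 1 in every case.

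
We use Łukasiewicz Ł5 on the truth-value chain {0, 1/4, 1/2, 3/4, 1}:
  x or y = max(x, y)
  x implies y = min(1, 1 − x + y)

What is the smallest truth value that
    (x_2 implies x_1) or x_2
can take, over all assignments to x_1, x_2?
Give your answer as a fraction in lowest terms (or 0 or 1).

1/2

Take x_1 = 0, x_2 = 1/2:
x_2 implies x_1 = 1/2 implies 0 = 1/2
(x_2 implies x_1) or x_2 = 1/2 or 1/2 = 1/2
No assignment yields a value below 1/2, so this is the minimum.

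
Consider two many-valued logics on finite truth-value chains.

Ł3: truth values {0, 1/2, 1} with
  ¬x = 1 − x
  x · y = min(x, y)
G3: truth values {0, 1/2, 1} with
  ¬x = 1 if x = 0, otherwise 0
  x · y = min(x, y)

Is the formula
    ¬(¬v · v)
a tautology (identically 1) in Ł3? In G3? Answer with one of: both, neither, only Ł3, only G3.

only G3

In Ł3: at v = 1/2 the value is 1/2 — not a tautology.
In G3: every assignment gives 1 — tautology.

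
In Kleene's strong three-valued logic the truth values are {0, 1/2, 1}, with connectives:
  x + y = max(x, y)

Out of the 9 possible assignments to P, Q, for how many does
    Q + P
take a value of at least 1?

5

P = 0, Q = 0 ↦ 0  <
P = 0, Q = 1/2 ↦ 1/2  <
P = 0, Q = 1 ↦ 1  ≥
P = 1/2, Q = 0 ↦ 1/2  <
P = 1/2, Q = 1/2 ↦ 1/2  <
P = 1/2, Q = 1 ↦ 1  ≥
P = 1, Q = 0 ↦ 1  ≥
P = 1, Q = 1/2 ↦ 1  ≥
P = 1, Q = 1 ↦ 1  ≥
So 5 of the 9 assignments meet the threshold.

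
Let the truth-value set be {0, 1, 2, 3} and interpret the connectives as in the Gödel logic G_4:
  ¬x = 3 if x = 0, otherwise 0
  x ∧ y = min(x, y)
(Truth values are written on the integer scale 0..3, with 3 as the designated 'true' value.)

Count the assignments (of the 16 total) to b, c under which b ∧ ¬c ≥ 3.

1

b = 0, c = 0 ↦ 0  <
b = 0, c = 1 ↦ 0  <
b = 0, c = 2 ↦ 0  <
b = 0, c = 3 ↦ 0  <
b = 1, c = 0 ↦ 1  <
b = 1, c = 1 ↦ 0  <
b = 1, c = 2 ↦ 0  <
b = 1, c = 3 ↦ 0  <
b = 2, c = 0 ↦ 2  <
b = 2, c = 1 ↦ 0  <
b = 2, c = 2 ↦ 0  <
b = 2, c = 3 ↦ 0  <
b = 3, c = 0 ↦ 3  ≥
b = 3, c = 1 ↦ 0  <
b = 3, c = 2 ↦ 0  <
b = 3, c = 3 ↦ 0  <
So 1 of the 16 assignments meets the threshold.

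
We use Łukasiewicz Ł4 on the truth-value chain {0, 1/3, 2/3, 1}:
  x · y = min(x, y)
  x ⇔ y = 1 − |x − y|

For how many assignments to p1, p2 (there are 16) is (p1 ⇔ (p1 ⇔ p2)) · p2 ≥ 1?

p1 = 0, p2 = 0 ↦ 0  <
p1 = 0, p2 = 1/3 ↦ 1/3  <
p1 = 0, p2 = 2/3 ↦ 2/3  <
p1 = 0, p2 = 1 ↦ 1  ≥
p1 = 1/3, p2 = 0 ↦ 0  <
p1 = 1/3, p2 = 1/3 ↦ 1/3  <
p1 = 1/3, p2 = 2/3 ↦ 2/3  <
p1 = 1/3, p2 = 1 ↦ 1  ≥
p1 = 2/3, p2 = 0 ↦ 0  <
p1 = 2/3, p2 = 1/3 ↦ 1/3  <
p1 = 2/3, p2 = 2/3 ↦ 2/3  <
p1 = 2/3, p2 = 1 ↦ 1  ≥
p1 = 1, p2 = 0 ↦ 0  <
p1 = 1, p2 = 1/3 ↦ 1/3  <
p1 = 1, p2 = 2/3 ↦ 2/3  <
p1 = 1, p2 = 1 ↦ 1  ≥
So 4 of the 16 assignments meet the threshold.

4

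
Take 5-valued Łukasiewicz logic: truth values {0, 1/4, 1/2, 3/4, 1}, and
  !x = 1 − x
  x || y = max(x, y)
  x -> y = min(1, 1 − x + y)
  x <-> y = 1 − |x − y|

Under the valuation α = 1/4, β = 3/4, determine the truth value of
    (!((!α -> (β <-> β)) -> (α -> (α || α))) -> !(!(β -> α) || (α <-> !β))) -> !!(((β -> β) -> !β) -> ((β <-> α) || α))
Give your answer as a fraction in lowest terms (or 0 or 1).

1

!α = !1/4 = 3/4
β <-> β = 3/4 <-> 3/4 = 1
!α -> (β <-> β) = 3/4 -> 1 = 1
α || α = 1/4 || 1/4 = 1/4
α -> (α || α) = 1/4 -> 1/4 = 1
(!α -> (β <-> β)) -> (α -> (α || α)) = 1 -> 1 = 1
!((!α -> (β <-> β)) -> (α -> (α || α))) = !1 = 0
β -> α = 3/4 -> 1/4 = 1/2
!(β -> α) = !1/2 = 1/2
!β = !3/4 = 1/4
α <-> !β = 1/4 <-> 1/4 = 1
!(β -> α) || (α <-> !β) = 1/2 || 1 = 1
!(!(β -> α) || (α <-> !β)) = !1 = 0
!((!α -> (β <-> β)) -> (α -> (α || α))) -> !(!(β -> α) || (α <-> !β)) = 0 -> 0 = 1
β -> β = 3/4 -> 3/4 = 1
!β = !3/4 = 1/4
(β -> β) -> !β = 1 -> 1/4 = 1/4
β <-> α = 3/4 <-> 1/4 = 1/2
(β <-> α) || α = 1/2 || 1/4 = 1/2
((β -> β) -> !β) -> ((β <-> α) || α) = 1/4 -> 1/2 = 1
!(((β -> β) -> !β) -> ((β <-> α) || α)) = !1 = 0
!!(((β -> β) -> !β) -> ((β <-> α) || α)) = !0 = 1
(!((!α -> (β <-> β)) -> (α -> (α || α))) -> !(!(β -> α) || (α <-> !β))) -> !!(((β -> β) -> !β) -> ((β <-> α) || α)) = 1 -> 1 = 1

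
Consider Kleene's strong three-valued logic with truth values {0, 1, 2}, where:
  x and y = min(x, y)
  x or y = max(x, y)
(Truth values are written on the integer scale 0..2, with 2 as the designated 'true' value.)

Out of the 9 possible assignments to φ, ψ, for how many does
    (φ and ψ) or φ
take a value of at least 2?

φ = 0, ψ = 0 ↦ 0  <
φ = 0, ψ = 1 ↦ 0  <
φ = 0, ψ = 2 ↦ 0  <
φ = 1, ψ = 0 ↦ 1  <
φ = 1, ψ = 1 ↦ 1  <
φ = 1, ψ = 2 ↦ 1  <
φ = 2, ψ = 0 ↦ 2  ≥
φ = 2, ψ = 1 ↦ 2  ≥
φ = 2, ψ = 2 ↦ 2  ≥
So 3 of the 9 assignments meet the threshold.

3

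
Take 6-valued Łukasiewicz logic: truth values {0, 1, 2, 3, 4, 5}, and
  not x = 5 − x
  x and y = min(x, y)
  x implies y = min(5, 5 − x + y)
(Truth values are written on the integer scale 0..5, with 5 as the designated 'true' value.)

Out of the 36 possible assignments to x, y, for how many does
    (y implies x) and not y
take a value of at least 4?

12

value 5: 6 assignments (counts)
value 4: 6 assignments (counts)
value 3: 6 assignments
value 2: 6 assignments
value 1: 6 assignments
value 0: 6 assignments
So 12 of the 36 assignments meet the threshold.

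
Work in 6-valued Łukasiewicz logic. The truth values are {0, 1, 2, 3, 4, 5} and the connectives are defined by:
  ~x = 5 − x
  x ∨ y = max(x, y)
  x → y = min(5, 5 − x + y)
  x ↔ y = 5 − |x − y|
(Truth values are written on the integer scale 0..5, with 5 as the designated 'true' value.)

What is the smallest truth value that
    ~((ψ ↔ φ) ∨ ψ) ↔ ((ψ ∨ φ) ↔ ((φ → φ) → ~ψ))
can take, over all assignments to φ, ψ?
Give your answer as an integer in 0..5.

1

Take φ = 2, ψ = 2:
ψ ↔ φ = 2 ↔ 2 = 5
(ψ ↔ φ) ∨ ψ = 5 ∨ 2 = 5
~((ψ ↔ φ) ∨ ψ) = ~5 = 0
ψ ∨ φ = 2 ∨ 2 = 2
φ → φ = 2 → 2 = 5
~ψ = ~2 = 3
(φ → φ) → ~ψ = 5 → 3 = 3
(ψ ∨ φ) ↔ ((φ → φ) → ~ψ) = 2 ↔ 3 = 4
~((ψ ↔ φ) ∨ ψ) ↔ ((ψ ∨ φ) ↔ ((φ → φ) → ~ψ)) = 0 ↔ 4 = 1
No assignment yields a value below 1, so this is the minimum.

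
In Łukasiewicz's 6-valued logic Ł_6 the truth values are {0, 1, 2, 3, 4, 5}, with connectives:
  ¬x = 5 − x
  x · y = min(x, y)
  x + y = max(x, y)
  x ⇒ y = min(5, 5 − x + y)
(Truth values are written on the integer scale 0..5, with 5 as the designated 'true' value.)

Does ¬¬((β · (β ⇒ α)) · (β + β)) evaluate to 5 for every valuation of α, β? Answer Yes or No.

No

Counterexample: take α = 0, β = 0.
β ⇒ α = 0 ⇒ 0 = 5
β · (β ⇒ α) = 0 · 5 = 0
β + β = 0 + 0 = 0
(β · (β ⇒ α)) · (β + β) = 0 · 0 = 0
¬((β · (β ⇒ α)) · (β + β)) = ¬0 = 5
¬¬((β · (β ⇒ α)) · (β + β)) = ¬5 = 0
This gives 0 ≠ 5.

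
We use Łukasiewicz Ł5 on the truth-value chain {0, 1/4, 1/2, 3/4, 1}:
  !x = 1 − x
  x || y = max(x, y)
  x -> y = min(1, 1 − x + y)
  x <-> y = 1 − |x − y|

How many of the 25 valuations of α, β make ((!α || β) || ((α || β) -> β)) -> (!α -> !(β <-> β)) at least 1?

value 1: 9 assignments (counts)
value 3/4: 3 assignments
value 1/2: 4 assignments
value 1/4: 4 assignments
value 0: 5 assignments
So 9 of the 25 assignments meet the threshold.

9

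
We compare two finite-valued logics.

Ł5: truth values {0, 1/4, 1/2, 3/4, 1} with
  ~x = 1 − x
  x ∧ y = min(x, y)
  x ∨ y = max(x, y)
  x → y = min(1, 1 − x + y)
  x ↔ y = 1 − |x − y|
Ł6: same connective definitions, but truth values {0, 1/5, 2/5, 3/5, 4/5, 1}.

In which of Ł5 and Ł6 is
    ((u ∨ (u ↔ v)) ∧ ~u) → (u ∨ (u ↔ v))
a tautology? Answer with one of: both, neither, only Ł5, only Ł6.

both

In Ł5: every assignment gives 1 — tautology.
In Ł6: every assignment gives 1 — tautology.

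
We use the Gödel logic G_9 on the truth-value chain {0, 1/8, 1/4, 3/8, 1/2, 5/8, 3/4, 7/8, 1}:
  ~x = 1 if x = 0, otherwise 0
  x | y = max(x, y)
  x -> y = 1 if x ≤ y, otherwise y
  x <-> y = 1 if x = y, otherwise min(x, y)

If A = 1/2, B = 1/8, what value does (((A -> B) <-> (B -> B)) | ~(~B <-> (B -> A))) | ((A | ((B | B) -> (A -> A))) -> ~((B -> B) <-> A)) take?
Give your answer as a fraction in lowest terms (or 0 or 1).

A -> B = 1/2 -> 1/8 = 1/8
B -> B = 1/8 -> 1/8 = 1
(A -> B) <-> (B -> B) = 1/8 <-> 1 = 1/8
~B = ~1/8 = 0
B -> A = 1/8 -> 1/2 = 1
~B <-> (B -> A) = 0 <-> 1 = 0
~(~B <-> (B -> A)) = ~0 = 1
((A -> B) <-> (B -> B)) | ~(~B <-> (B -> A)) = 1/8 | 1 = 1
B | B = 1/8 | 1/8 = 1/8
A -> A = 1/2 -> 1/2 = 1
(B | B) -> (A -> A) = 1/8 -> 1 = 1
A | ((B | B) -> (A -> A)) = 1/2 | 1 = 1
B -> B = 1/8 -> 1/8 = 1
(B -> B) <-> A = 1 <-> 1/2 = 1/2
~((B -> B) <-> A) = ~1/2 = 0
(A | ((B | B) -> (A -> A))) -> ~((B -> B) <-> A) = 1 -> 0 = 0
(((A -> B) <-> (B -> B)) | ~(~B <-> (B -> A))) | ((A | ((B | B) -> (A -> A))) -> ~((B -> B) <-> A)) = 1 | 0 = 1

1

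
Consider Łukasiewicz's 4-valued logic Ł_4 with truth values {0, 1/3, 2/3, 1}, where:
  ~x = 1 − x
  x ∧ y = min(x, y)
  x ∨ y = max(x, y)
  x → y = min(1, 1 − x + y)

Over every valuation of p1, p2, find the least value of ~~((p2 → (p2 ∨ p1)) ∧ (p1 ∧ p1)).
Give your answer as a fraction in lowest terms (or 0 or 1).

Take p1 = 0, p2 = 0:
p2 ∨ p1 = 0 ∨ 0 = 0
p2 → (p2 ∨ p1) = 0 → 0 = 1
p1 ∧ p1 = 0 ∧ 0 = 0
(p2 → (p2 ∨ p1)) ∧ (p1 ∧ p1) = 1 ∧ 0 = 0
~((p2 → (p2 ∨ p1)) ∧ (p1 ∧ p1)) = ~0 = 1
~~((p2 → (p2 ∨ p1)) ∧ (p1 ∧ p1)) = ~1 = 0
No assignment yields a value below 0, so this is the minimum.

0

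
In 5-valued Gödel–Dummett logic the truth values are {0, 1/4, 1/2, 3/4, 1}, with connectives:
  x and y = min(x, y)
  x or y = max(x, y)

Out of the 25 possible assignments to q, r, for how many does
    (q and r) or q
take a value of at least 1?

5

value 1: 5 assignments (counts)
value 3/4: 5 assignments
value 1/2: 5 assignments
value 1/4: 5 assignments
value 0: 5 assignments
So 5 of the 25 assignments meet the threshold.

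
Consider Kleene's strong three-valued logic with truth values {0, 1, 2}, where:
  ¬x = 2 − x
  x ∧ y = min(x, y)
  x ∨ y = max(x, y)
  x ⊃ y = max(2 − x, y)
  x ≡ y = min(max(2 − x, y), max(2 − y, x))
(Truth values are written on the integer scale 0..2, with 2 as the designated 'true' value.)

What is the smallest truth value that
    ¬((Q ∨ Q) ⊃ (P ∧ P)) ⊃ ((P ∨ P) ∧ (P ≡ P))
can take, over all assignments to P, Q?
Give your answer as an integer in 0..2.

Take P = 0, Q = 2:
Q ∨ Q = 2 ∨ 2 = 2
P ∧ P = 0 ∧ 0 = 0
(Q ∨ Q) ⊃ (P ∧ P) = 2 ⊃ 0 = 0
¬((Q ∨ Q) ⊃ (P ∧ P)) = ¬0 = 2
P ∨ P = 0 ∨ 0 = 0
P ≡ P = 0 ≡ 0 = 2
(P ∨ P) ∧ (P ≡ P) = 0 ∧ 2 = 0
¬((Q ∨ Q) ⊃ (P ∧ P)) ⊃ ((P ∨ P) ∧ (P ≡ P)) = 2 ⊃ 0 = 0
No assignment yields a value below 0, so this is the minimum.

0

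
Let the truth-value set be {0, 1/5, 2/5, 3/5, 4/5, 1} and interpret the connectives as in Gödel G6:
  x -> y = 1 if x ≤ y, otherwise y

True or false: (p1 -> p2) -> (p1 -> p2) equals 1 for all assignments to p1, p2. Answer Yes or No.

Yes

At p1 = 1/5, p2 = 2/5, for instance:
p1 -> p2 = 1/5 -> 2/5 = 1
(p1 -> p2) -> (p1 -> p2) = 1 -> 1 = 1
and checking the remaining 35 assignments likewise gives ≥ 1 in every case.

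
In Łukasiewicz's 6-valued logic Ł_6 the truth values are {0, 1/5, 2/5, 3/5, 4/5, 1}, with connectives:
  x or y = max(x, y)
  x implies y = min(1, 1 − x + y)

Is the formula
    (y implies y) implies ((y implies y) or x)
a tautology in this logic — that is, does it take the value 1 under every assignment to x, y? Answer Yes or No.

At x = 1/5, y = 4/5, for instance:
y implies y = 4/5 implies 4/5 = 1
(y implies y) or x = 1 or 1/5 = 1
(y implies y) implies ((y implies y) or x) = 1 implies 1 = 1
and checking the remaining 35 assignments likewise gives ≥ 1 in every case.

Yes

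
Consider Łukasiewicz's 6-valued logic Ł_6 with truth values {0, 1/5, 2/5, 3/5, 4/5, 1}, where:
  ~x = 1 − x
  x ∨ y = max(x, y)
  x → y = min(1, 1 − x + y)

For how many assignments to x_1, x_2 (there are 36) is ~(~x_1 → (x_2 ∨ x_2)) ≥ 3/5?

6

value 1: 1 assignment (counts)
value 4/5: 2 assignments (counts)
value 3/5: 3 assignments (counts)
value 2/5: 4 assignments
value 1/5: 5 assignments
value 0: 21 assignments
So 6 of the 36 assignments meet the threshold.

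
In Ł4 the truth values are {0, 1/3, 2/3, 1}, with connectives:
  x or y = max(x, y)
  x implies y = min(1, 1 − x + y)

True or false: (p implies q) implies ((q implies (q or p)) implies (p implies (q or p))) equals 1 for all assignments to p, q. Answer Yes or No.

Yes

p = 0, q = 0 ↦ 1
p = 0, q = 1/3 ↦ 1
p = 0, q = 2/3 ↦ 1
p = 0, q = 1 ↦ 1
p = 1/3, q = 0 ↦ 1
p = 1/3, q = 1/3 ↦ 1
p = 1/3, q = 2/3 ↦ 1
p = 1/3, q = 1 ↦ 1
p = 2/3, q = 0 ↦ 1
p = 2/3, q = 1/3 ↦ 1
p = 2/3, q = 2/3 ↦ 1
p = 2/3, q = 1 ↦ 1
p = 1, q = 0 ↦ 1
p = 1, q = 1/3 ↦ 1
p = 1, q = 2/3 ↦ 1
p = 1, q = 1 ↦ 1
Every assignment gives a value ≥ 1.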